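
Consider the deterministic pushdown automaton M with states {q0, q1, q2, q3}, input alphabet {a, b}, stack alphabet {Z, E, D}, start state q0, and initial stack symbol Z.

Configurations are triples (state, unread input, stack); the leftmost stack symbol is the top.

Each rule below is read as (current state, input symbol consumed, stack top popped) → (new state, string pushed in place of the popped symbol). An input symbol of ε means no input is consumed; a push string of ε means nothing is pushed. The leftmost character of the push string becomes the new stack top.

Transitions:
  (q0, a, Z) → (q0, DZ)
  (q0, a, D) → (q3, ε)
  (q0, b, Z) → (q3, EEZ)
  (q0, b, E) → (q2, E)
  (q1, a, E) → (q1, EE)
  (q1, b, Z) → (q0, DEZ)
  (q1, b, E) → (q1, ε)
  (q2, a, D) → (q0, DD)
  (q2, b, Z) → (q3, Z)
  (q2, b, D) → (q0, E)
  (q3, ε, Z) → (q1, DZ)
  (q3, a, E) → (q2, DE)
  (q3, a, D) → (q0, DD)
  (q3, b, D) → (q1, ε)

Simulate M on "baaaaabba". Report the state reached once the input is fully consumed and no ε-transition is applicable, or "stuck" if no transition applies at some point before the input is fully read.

(q0, baaaaabba, Z)
  read b, top Z: go to q3, push EEZ → (q3, aaaaabba, EEZ)
  read a, top E: go to q2, push DE → (q2, aaaabba, DEEZ)
  read a, top D: go to q0, push DD → (q0, aaabba, DDEEZ)
  read a, top D: go to q3, push ε → (q3, aabba, DEEZ)
  read a, top D: go to q0, push DD → (q0, abba, DDEEZ)
  read a, top D: go to q3, push ε → (q3, bba, DEEZ)
  read b, top D: go to q1, push ε → (q1, ba, EEZ)
  read b, top E: go to q1, push ε → (q1, a, EZ)
  read a, top E: go to q1, push EE → (q1, ε, EEZ)
All input consumed; M is in state q1.

q1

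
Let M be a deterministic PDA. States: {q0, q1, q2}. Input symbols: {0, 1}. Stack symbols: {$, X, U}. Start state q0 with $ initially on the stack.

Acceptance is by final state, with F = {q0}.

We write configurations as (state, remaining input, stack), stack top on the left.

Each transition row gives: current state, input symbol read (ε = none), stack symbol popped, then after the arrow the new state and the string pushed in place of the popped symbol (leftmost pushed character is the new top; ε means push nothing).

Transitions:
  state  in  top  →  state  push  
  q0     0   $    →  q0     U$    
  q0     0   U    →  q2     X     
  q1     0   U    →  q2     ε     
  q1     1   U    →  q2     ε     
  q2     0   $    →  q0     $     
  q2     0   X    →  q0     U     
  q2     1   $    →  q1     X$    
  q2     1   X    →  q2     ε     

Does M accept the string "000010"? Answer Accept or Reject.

(q0, 000010, $)
  read 0, top $: go to q0, push U$ → (q0, 00010, U$)
  read 0, top U: go to q2, push X → (q2, 0010, X$)
  read 0, top X: go to q0, push U → (q0, 010, U$)
  read 0, top U: go to q2, push X → (q2, 10, X$)
  read 1, top X: go to q2, push ε → (q2, 0, $)
  read 0, top $: go to q0, push $ → (q0, ε, $)
All input consumed; state q0 ∈ F.

Accept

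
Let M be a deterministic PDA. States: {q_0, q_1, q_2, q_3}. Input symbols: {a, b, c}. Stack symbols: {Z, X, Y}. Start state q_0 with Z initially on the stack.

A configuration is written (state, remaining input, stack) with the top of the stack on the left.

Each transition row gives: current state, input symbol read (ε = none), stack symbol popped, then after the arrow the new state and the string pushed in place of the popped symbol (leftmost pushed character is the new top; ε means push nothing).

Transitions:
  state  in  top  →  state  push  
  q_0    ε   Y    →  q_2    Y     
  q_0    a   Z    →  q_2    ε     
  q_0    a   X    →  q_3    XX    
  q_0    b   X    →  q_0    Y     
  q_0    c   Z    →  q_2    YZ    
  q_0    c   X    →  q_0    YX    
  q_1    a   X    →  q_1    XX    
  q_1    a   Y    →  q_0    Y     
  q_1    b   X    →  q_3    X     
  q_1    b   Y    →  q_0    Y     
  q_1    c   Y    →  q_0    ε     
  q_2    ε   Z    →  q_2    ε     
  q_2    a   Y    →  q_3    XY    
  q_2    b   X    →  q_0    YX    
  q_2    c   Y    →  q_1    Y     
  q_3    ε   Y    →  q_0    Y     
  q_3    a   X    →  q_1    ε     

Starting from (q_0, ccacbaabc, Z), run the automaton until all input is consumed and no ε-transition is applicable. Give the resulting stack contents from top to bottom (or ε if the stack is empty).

YZ

(q_0, ccacbaabc, Z) ⊢ (q_2, cacbaabc, YZ) ⊢ (q_1, acbaabc, YZ) ⊢ (q_0, cbaabc, YZ) ⊢ (q_2, cbaabc, YZ) ⊢ (q_1, baabc, YZ) ⊢ (q_0, aabc, YZ) ⊢ (q_2, aabc, YZ) ⊢ (q_3, abc, XYZ) ⊢ (q_1, bc, YZ) ⊢ (q_0, c, YZ) ⊢ (q_2, c, YZ) ⊢ (q_1, ε, YZ)
All input consumed in state q_1 with stack YZ.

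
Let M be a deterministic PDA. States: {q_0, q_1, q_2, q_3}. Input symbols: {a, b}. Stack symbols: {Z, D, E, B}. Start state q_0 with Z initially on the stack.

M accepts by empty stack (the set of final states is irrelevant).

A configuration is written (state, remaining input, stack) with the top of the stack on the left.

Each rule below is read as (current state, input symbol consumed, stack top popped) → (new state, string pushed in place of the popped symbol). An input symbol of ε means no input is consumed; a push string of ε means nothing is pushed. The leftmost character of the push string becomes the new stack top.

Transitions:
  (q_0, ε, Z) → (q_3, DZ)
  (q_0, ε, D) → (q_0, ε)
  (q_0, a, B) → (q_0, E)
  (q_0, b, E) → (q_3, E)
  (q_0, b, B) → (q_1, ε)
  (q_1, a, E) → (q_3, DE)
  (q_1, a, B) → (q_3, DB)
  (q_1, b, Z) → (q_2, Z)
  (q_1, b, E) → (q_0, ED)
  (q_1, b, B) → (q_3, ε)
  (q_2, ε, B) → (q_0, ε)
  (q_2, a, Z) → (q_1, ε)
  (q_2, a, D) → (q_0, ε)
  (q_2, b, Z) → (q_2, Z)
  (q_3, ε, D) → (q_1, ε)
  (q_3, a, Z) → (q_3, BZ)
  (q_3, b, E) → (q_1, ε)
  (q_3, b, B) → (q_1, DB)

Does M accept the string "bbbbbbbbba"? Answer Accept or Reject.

(q_0, bbbbbbbbba, Z) ⊢ (q_3, bbbbbbbbba, DZ) ⊢ (q_1, bbbbbbbbba, Z) ⊢ (q_2, bbbbbbbba, Z) ⊢ (q_2, bbbbbbba, Z) ⊢ (q_2, bbbbbba, Z) ⊢ (q_2, bbbbba, Z) ⊢ (q_2, bbbba, Z) ⊢ (q_2, bbba, Z) ⊢ (q_2, bba, Z) ⊢ (q_2, ba, Z) ⊢ (q_2, a, Z) ⊢ (q_1, ε, ε)
All input consumed and the stack is empty.

Accept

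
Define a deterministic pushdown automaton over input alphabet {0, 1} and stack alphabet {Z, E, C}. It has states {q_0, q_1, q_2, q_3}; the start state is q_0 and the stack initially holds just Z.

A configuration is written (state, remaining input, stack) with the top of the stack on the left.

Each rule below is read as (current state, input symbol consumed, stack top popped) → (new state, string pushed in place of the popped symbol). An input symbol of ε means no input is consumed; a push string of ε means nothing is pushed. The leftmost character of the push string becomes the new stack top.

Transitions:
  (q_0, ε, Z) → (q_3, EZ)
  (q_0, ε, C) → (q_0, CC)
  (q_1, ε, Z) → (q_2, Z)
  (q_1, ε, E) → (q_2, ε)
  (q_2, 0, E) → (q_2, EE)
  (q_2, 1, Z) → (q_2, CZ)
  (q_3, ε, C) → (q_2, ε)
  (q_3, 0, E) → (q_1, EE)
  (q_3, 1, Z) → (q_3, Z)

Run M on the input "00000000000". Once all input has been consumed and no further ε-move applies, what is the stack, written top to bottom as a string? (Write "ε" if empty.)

(q_0, 00000000000, Z) ⊢ (q_3, 00000000000, EZ) ⊢ (q_1, 0000000000, EEZ) ⊢ (q_2, 0000000000, EZ) ⊢ (q_2, 000000000, EEZ) ⊢ (q_2, 00000000, EEEZ) ⊢ (q_2, 0000000, EEEEZ) ⊢ (q_2, 000000, EEEEEZ) ⊢ (q_2, 00000, EEEEEEZ) ⊢ (q_2, 0000, EEEEEEEZ) ⊢ (q_2, 000, EEEEEEEEZ) ⊢ (q_2, 00, EEEEEEEEEZ) ⊢ (q_2, 0, EEEEEEEEEEZ) ⊢ (q_2, ε, EEEEEEEEEEEZ)
All input consumed in state q_2 with stack EEEEEEEEEEEZ.

EEEEEEEEEEEZ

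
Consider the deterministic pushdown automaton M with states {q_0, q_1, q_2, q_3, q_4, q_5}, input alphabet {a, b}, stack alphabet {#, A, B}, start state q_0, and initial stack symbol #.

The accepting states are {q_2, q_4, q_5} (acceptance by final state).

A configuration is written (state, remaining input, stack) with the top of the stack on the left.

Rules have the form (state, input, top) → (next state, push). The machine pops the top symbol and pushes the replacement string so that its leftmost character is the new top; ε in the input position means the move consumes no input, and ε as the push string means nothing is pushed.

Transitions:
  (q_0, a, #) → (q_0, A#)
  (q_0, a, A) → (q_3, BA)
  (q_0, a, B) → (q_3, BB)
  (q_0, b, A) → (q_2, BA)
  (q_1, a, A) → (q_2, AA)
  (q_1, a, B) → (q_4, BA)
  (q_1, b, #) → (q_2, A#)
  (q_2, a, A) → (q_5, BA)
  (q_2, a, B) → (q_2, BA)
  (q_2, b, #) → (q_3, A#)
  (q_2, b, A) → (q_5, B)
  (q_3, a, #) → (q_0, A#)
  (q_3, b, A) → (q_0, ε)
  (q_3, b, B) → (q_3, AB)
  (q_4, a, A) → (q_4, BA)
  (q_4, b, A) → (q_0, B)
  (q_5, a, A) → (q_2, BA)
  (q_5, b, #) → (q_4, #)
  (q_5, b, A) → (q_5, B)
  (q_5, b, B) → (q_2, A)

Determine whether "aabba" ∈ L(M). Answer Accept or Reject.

(q_0, aabba, #) ⊢ (q_0, abba, A#) ⊢ (q_3, bba, BA#) ⊢ (q_3, ba, ABA#) ⊢ (q_0, a, BA#) ⊢ (q_3, ε, BBA#)
All input consumed; state q_3 ∉ F and no further ε-move applies.

Reject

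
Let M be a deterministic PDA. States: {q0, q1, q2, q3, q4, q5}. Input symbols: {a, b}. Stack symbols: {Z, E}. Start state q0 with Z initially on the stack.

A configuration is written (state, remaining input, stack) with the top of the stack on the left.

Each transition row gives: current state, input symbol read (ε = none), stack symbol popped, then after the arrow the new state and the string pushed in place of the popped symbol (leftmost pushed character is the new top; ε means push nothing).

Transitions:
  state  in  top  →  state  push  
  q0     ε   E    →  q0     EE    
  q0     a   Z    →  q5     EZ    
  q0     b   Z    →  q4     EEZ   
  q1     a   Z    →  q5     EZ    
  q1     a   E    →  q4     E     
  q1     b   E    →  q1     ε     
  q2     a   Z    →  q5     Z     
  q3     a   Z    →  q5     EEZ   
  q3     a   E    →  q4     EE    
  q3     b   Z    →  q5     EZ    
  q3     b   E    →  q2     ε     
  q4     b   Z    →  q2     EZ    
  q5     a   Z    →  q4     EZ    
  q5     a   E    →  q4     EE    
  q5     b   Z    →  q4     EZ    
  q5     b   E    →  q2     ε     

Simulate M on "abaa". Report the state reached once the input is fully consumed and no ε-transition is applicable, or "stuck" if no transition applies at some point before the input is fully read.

q4

(q0, abaa, Z)
  read a, top Z: go to q5, push EZ → (q5, baa, EZ)
  read b, top E: go to q2, push ε → (q2, aa, Z)
  read a, top Z: go to q5, push Z → (q5, a, Z)
  read a, top Z: go to q4, push EZ → (q4, ε, EZ)
All input consumed; M is in state q4.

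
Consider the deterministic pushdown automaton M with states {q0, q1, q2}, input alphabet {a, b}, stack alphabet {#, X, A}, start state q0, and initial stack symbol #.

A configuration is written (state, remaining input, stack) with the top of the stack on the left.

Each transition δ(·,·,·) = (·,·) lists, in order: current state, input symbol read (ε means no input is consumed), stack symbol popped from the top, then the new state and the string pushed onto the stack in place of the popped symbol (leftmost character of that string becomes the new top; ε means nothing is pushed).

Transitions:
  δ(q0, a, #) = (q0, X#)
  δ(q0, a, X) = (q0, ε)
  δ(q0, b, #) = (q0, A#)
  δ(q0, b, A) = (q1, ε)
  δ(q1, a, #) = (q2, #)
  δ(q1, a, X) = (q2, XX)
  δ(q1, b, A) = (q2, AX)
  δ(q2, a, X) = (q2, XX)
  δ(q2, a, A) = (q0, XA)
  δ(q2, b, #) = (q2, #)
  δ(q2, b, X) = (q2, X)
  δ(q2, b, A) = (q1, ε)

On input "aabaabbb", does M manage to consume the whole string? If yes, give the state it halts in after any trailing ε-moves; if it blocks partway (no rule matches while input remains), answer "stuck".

(q0, aabaabbb, #)
  read a, top #: go to q0, push X# → (q0, abaabbb, X#)
  read a, top X: go to q0, push ε → (q0, baabbb, #)
  read b, top #: go to q0, push A# → (q0, aabbb, A#)
No transition for (q0, a, top A); M blocks with input aabbb remaining.

stuck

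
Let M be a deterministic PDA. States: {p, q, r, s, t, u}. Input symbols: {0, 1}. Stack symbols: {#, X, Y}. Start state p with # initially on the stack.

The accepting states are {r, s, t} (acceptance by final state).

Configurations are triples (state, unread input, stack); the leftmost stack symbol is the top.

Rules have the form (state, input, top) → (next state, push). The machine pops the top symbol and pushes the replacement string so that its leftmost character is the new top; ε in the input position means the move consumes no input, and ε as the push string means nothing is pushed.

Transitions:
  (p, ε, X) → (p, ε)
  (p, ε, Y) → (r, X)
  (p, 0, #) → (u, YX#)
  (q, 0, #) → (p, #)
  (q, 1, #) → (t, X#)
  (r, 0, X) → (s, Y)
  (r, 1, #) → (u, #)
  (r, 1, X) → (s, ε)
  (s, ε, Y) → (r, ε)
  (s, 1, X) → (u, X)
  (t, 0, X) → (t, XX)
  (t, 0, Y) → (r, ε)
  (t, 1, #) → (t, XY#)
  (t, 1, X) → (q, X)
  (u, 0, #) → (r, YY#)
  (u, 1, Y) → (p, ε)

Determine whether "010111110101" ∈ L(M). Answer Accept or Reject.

Reject

(p, 010111110101, #) ⊢ (u, 10111110101, YX#) ⊢ (p, 0111110101, X#) ⊢ (p, 0111110101, #) ⊢ (u, 111110101, YX#) ⊢ (p, 11110101, X#) ⊢ (p, 11110101, #)
No transition applies at (p, 11110101, #); input not fully consumed.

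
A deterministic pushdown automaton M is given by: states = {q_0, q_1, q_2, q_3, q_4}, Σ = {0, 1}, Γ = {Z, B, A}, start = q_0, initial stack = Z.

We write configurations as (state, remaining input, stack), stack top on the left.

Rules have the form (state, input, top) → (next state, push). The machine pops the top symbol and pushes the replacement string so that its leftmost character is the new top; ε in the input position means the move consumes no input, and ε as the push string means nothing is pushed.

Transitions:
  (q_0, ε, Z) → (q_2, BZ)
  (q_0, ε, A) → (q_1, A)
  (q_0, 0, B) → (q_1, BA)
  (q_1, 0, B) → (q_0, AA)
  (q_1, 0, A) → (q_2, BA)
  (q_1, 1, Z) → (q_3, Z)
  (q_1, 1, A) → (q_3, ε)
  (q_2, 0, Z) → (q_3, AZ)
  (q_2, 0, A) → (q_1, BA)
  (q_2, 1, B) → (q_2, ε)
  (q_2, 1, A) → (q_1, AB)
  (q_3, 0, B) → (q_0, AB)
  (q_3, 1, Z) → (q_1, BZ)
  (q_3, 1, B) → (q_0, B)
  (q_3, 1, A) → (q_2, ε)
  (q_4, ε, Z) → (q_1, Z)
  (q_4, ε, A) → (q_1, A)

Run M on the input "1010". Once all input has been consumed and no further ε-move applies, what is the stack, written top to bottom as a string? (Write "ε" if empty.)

(q_0, 1010, Z)
  ε-move, top Z: go to q_2, push BZ → (q_2, 1010, BZ)
  read 1, top B: go to q_2, push ε → (q_2, 010, Z)
  read 0, top Z: go to q_3, push AZ → (q_3, 10, AZ)
  read 1, top A: go to q_2, push ε → (q_2, 0, Z)
  read 0, top Z: go to q_3, push AZ → (q_3, ε, AZ)
All input consumed in state q_3 with stack AZ.

AZ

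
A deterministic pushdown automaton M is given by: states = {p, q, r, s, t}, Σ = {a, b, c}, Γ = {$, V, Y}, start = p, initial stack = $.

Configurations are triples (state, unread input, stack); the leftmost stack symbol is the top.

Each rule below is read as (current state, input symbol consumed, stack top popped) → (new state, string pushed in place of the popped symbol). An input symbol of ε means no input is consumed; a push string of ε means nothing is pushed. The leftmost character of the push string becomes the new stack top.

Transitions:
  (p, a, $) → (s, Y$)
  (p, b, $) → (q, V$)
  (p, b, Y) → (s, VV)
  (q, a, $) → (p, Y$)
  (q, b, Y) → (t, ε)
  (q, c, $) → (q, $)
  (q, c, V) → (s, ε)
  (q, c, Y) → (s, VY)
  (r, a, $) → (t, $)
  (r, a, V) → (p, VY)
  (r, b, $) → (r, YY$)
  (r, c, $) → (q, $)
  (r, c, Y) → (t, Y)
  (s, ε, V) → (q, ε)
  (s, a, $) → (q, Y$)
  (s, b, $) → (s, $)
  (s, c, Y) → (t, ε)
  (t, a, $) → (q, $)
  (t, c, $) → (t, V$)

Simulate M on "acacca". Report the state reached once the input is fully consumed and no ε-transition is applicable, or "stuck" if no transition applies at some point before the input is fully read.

(p, acacca, $)
  read a, top $: go to s, push Y$ → (s, cacca, Y$)
  read c, top Y: go to t, push ε → (t, acca, $)
  read a, top $: go to q, push $ → (q, cca, $)
  read c, top $: go to q, push $ → (q, ca, $)
  read c, top $: go to q, push $ → (q, a, $)
  read a, top $: go to p, push Y$ → (p, ε, Y$)
All input consumed; M is in state p.

p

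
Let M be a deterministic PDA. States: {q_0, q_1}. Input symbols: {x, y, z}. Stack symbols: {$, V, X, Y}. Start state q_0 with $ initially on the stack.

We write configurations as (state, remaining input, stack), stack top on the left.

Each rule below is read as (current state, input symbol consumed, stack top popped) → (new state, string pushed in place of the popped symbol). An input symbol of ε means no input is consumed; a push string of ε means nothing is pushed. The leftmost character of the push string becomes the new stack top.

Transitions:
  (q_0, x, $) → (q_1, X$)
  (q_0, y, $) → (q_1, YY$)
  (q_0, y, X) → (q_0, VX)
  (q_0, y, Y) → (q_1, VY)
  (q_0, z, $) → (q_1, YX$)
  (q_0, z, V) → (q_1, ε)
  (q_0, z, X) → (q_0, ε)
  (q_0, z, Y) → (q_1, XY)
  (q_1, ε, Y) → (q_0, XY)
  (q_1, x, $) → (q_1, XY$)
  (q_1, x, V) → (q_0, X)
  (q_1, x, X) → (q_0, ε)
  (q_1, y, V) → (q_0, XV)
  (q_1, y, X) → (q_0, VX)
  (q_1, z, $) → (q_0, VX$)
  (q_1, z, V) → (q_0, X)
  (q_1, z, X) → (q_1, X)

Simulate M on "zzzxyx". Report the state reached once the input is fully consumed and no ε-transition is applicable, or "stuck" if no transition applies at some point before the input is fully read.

q_0

(q_0, zzzxyx, $)
  read z, top $: go to q_1, push YX$ → (q_1, zzxyx, YX$)
  ε-move, top Y: go to q_0, push XY → (q_0, zzxyx, XYX$)
  read z, top X: go to q_0, push ε → (q_0, zxyx, YX$)
  read z, top Y: go to q_1, push XY → (q_1, xyx, XYX$)
  read x, top X: go to q_0, push ε → (q_0, yx, YX$)
  read y, top Y: go to q_1, push VY → (q_1, x, VYX$)
  read x, top V: go to q_0, push X → (q_0, ε, XYX$)
All input consumed; M is in state q_0.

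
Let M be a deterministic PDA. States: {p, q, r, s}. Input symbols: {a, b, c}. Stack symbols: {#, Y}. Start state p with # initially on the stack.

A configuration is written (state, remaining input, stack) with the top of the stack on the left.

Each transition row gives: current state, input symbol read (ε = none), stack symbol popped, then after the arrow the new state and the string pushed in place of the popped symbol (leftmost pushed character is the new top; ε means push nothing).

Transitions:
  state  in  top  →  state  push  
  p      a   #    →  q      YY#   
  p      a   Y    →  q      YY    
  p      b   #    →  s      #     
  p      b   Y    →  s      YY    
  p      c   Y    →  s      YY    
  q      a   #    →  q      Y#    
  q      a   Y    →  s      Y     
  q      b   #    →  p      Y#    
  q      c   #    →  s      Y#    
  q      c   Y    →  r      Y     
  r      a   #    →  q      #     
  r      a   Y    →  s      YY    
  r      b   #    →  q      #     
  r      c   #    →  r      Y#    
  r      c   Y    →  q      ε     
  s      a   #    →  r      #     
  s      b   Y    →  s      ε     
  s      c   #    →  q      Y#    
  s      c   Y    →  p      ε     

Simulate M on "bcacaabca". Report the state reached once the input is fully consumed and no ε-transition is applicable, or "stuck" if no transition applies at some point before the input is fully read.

(p, bcacaabca, #) ⊢ (s, cacaabca, #) ⊢ (q, acaabca, Y#) ⊢ (s, caabca, Y#) ⊢ (p, aabca, #) ⊢ (q, abca, YY#) ⊢ (s, bca, YY#) ⊢ (s, ca, Y#) ⊢ (p, a, #) ⊢ (q, ε, YY#)
All input consumed; M is in state q.

q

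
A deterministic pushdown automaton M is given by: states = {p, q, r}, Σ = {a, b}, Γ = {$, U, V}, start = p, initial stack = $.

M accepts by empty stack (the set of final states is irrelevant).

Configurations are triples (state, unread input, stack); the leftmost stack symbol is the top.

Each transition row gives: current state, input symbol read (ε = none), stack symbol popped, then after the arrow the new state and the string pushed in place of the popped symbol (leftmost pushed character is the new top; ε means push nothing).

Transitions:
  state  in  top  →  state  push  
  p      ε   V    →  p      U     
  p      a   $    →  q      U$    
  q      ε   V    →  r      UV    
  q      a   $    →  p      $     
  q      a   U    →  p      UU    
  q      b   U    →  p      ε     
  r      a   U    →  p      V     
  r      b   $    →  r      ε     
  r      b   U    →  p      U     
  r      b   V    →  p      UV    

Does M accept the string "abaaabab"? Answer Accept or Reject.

(p, abaaabab, $)
  read a, top $: go to q, push U$ → (q, baaabab, U$)
  read b, top U: go to p, push ε → (p, aaabab, $)
  read a, top $: go to q, push U$ → (q, aabab, U$)
  read a, top U: go to p, push UU → (p, abab, UU$)
No transition applies at (p, abab, UU$); input not fully consumed.

Reject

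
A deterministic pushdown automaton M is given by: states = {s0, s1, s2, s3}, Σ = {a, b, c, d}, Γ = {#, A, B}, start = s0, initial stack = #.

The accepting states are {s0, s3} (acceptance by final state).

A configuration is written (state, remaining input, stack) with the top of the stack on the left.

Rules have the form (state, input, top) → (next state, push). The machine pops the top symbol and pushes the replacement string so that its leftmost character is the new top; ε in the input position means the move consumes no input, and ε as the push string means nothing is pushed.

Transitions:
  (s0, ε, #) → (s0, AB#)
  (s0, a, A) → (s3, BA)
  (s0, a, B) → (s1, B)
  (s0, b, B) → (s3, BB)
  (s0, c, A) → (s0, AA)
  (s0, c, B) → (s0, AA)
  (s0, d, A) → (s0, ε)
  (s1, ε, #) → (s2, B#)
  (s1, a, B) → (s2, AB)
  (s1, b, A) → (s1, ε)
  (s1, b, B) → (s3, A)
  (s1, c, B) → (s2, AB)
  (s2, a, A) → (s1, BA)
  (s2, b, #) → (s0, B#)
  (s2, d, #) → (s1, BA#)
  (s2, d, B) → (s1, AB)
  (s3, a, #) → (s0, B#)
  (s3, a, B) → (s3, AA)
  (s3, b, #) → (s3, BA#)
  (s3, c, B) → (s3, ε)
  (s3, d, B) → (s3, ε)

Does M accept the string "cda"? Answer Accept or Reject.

(s0, cda, #)
  ε-move, top #: go to s0, push AB# → (s0, cda, AB#)
  read c, top A: go to s0, push AA → (s0, da, AAB#)
  read d, top A: go to s0, push ε → (s0, a, AB#)
  read a, top A: go to s3, push BA → (s3, ε, BAB#)
All input consumed; state s3 ∈ F.

Accept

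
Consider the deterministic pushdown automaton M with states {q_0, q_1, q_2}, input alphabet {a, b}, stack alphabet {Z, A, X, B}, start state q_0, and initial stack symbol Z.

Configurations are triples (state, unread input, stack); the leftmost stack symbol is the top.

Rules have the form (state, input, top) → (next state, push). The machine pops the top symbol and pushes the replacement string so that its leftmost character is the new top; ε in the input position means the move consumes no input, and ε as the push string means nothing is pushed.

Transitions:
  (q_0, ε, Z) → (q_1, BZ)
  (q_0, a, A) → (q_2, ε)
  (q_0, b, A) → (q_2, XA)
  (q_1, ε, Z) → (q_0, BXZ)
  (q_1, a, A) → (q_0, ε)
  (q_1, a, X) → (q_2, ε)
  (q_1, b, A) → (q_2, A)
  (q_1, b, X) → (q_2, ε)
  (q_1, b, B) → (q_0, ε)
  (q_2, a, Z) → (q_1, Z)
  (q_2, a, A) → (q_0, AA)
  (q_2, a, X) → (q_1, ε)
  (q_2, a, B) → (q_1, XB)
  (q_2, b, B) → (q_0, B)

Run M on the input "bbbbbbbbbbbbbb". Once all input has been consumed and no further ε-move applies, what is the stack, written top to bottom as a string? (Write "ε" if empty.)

(q_0, bbbbbbbbbbbbbb, Z) ⊢ (q_1, bbbbbbbbbbbbbb, BZ) ⊢ (q_0, bbbbbbbbbbbbb, Z) ⊢ (q_1, bbbbbbbbbbbbb, BZ) ⊢ (q_0, bbbbbbbbbbbb, Z) ⊢ (q_1, bbbbbbbbbbbb, BZ) ⊢ (q_0, bbbbbbbbbbb, Z) ⊢ (q_1, bbbbbbbbbbb, BZ) ⊢ (q_0, bbbbbbbbbb, Z) ⊢ (q_1, bbbbbbbbbb, BZ) ⊢ (q_0, bbbbbbbbb, Z) ⊢ (q_1, bbbbbbbbb, BZ) ⊢ (q_0, bbbbbbbb, Z) ⊢ (q_1, bbbbbbbb, BZ) ⊢ (q_0, bbbbbbb, Z) ⊢ (q_1, bbbbbbb, BZ) ⊢ (q_0, bbbbbb, Z) ⊢ (q_1, bbbbbb, BZ) ⊢ (q_0, bbbbb, Z) ⊢ (q_1, bbbbb, BZ) ⊢ (q_0, bbbb, Z) ⊢ (q_1, bbbb, BZ) ⊢ (q_0, bbb, Z) ⊢ (q_1, bbb, BZ) ⊢ (q_0, bb, Z) ⊢ (q_1, bb, BZ) ⊢ (q_0, b, Z) ⊢ (q_1, b, BZ) ⊢ (q_0, ε, Z) ⊢ (q_1, ε, BZ)
All input consumed in state q_1 with stack BZ.

BZ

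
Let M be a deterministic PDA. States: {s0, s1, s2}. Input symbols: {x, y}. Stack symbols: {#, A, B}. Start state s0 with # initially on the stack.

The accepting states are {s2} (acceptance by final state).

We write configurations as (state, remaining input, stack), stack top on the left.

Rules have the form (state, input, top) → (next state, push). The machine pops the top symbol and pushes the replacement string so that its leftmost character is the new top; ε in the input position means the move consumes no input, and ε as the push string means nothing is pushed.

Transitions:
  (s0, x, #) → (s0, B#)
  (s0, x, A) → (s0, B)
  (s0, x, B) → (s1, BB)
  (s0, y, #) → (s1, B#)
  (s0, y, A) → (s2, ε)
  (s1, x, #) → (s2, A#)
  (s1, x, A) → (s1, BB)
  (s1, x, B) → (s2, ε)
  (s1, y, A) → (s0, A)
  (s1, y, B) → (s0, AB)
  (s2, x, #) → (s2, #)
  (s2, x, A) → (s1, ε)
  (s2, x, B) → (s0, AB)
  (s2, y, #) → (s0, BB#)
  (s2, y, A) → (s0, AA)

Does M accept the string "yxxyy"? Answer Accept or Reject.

(s0, yxxyy, #) ⊢ (s1, xxyy, B#) ⊢ (s2, xyy, #) ⊢ (s2, yy, #) ⊢ (s0, y, BB#)
No transition applies at (s0, y, BB#); input not fully consumed.

Reject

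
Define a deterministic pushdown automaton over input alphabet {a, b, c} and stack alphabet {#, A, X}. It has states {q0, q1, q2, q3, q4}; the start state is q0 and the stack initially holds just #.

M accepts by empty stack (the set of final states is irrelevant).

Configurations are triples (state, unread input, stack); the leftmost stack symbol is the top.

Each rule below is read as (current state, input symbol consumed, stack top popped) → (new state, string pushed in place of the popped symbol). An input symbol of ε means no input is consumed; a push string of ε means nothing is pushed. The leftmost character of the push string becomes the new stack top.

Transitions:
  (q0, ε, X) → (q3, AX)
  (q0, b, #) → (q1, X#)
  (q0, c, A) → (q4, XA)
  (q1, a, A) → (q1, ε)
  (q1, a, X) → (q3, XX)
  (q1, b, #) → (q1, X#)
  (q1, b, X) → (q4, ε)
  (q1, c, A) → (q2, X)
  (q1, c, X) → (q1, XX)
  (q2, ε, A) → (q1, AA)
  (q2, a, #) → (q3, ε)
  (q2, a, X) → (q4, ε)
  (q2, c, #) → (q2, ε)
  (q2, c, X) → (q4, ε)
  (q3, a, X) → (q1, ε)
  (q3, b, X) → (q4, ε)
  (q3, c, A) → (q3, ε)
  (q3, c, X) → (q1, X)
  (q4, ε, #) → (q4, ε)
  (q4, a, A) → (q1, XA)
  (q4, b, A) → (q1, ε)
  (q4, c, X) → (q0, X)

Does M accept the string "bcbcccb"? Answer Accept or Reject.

(q0, bcbcccb, #)
  read b, top #: go to q1, push X# → (q1, cbcccb, X#)
  read c, top X: go to q1, push XX → (q1, bcccb, XX#)
  read b, top X: go to q4, push ε → (q4, cccb, X#)
  read c, top X: go to q0, push X → (q0, ccb, X#)
  ε-move, top X: go to q3, push AX → (q3, ccb, AX#)
  read c, top A: go to q3, push ε → (q3, cb, X#)
  read c, top X: go to q1, push X → (q1, b, X#)
  read b, top X: go to q4, push ε → (q4, ε, #)
  ε-move, top #: go to q4, push ε → (q4, ε, ε)
All input consumed and the stack is empty.

Accept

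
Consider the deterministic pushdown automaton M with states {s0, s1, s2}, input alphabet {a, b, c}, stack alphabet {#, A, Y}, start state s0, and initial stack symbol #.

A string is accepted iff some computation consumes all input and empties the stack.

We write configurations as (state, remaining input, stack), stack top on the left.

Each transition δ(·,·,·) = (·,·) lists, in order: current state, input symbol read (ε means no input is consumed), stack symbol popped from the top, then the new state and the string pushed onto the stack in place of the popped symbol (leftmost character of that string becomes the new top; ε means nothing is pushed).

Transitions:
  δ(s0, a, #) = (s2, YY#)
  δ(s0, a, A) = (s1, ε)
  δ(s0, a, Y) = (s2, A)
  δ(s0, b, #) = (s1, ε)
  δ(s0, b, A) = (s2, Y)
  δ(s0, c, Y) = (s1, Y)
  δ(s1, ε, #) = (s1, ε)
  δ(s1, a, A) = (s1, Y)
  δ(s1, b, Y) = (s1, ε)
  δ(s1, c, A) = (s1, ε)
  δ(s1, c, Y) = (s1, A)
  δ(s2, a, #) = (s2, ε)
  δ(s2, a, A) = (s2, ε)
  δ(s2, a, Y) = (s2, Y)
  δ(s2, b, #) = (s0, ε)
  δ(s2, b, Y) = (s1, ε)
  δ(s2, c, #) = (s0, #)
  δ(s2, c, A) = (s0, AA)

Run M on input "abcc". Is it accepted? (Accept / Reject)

Accept

(s0, abcc, #) ⊢ (s2, bcc, YY#) ⊢ (s1, cc, Y#) ⊢ (s1, c, A#) ⊢ (s1, ε, #) ⊢ (s1, ε, ε)
All input consumed and the stack is empty.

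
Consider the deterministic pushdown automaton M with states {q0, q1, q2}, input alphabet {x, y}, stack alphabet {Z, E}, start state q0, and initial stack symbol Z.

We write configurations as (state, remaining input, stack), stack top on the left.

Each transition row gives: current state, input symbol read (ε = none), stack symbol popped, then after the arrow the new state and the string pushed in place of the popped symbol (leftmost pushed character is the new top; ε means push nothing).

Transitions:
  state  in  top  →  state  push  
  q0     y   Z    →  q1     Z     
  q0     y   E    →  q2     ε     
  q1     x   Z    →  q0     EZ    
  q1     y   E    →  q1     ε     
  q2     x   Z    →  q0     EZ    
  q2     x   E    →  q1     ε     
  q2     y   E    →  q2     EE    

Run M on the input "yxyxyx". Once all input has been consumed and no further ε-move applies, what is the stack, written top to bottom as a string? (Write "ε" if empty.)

(q0, yxyxyx, Z)
  read y, top Z: go to q1, push Z → (q1, xyxyx, Z)
  read x, top Z: go to q0, push EZ → (q0, yxyx, EZ)
  read y, top E: go to q2, push ε → (q2, xyx, Z)
  read x, top Z: go to q0, push EZ → (q0, yx, EZ)
  read y, top E: go to q2, push ε → (q2, x, Z)
  read x, top Z: go to q0, push EZ → (q0, ε, EZ)
All input consumed in state q0 with stack EZ.

EZ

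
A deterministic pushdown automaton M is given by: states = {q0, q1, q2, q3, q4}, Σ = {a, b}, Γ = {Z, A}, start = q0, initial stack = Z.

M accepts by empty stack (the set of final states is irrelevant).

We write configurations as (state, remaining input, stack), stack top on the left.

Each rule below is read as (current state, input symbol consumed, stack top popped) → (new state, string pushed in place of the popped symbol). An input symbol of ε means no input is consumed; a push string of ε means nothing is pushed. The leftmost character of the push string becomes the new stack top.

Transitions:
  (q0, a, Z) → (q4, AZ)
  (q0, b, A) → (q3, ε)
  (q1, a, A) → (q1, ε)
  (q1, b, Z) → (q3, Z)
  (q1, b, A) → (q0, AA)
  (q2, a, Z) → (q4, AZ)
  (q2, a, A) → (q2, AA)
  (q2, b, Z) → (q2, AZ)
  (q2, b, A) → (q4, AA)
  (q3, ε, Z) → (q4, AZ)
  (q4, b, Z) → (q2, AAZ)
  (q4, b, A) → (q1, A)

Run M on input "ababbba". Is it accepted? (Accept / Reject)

Reject

(q0, ababbba, Z)
  read a, top Z: go to q4, push AZ → (q4, babbba, AZ)
  read b, top A: go to q1, push A → (q1, abbba, AZ)
  read a, top A: go to q1, push ε → (q1, bbba, Z)
  read b, top Z: go to q3, push Z → (q3, bba, Z)
  ε-move, top Z: go to q4, push AZ → (q4, bba, AZ)
  read b, top A: go to q1, push A → (q1, ba, AZ)
  read b, top A: go to q0, push AA → (q0, a, AAZ)
No transition applies at (q0, a, AAZ); input not fully consumed.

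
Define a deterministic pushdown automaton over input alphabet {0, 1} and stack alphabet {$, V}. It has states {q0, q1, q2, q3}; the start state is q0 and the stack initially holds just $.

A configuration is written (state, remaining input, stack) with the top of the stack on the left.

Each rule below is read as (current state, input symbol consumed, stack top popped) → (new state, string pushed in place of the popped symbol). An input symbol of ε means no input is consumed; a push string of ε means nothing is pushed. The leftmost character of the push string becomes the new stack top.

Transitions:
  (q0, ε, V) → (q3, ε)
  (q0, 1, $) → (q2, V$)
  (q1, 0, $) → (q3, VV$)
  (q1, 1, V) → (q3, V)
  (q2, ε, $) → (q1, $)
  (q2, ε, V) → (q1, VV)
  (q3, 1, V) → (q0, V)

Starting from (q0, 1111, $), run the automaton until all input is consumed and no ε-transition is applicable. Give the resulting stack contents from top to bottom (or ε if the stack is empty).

(q0, 1111, $) ⊢ (q2, 111, V$) ⊢ (q1, 111, VV$) ⊢ (q3, 11, VV$) ⊢ (q0, 1, VV$) ⊢ (q3, 1, V$) ⊢ (q0, ε, V$) ⊢ (q3, ε, $)
All input consumed in state q3 with stack $.

$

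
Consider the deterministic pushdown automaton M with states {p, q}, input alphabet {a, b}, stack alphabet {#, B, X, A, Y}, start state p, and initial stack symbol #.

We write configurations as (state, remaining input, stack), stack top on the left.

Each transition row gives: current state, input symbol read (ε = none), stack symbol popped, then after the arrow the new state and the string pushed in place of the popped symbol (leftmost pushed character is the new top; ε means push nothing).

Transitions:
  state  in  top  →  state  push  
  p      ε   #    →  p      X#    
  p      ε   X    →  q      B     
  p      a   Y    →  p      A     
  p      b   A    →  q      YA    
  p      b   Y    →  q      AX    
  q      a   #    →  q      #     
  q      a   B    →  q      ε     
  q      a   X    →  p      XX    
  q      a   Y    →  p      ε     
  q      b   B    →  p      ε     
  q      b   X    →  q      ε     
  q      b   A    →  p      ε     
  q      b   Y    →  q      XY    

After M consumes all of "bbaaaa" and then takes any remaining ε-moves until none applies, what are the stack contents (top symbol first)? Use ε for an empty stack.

(p, bbaaaa, #) ⊢ (p, bbaaaa, X#) ⊢ (q, bbaaaa, B#) ⊢ (p, baaaa, #) ⊢ (p, baaaa, X#) ⊢ (q, baaaa, B#) ⊢ (p, aaaa, #) ⊢ (p, aaaa, X#) ⊢ (q, aaaa, B#) ⊢ (q, aaa, #) ⊢ (q, aa, #) ⊢ (q, a, #) ⊢ (q, ε, #)
All input consumed in state q with stack #.

#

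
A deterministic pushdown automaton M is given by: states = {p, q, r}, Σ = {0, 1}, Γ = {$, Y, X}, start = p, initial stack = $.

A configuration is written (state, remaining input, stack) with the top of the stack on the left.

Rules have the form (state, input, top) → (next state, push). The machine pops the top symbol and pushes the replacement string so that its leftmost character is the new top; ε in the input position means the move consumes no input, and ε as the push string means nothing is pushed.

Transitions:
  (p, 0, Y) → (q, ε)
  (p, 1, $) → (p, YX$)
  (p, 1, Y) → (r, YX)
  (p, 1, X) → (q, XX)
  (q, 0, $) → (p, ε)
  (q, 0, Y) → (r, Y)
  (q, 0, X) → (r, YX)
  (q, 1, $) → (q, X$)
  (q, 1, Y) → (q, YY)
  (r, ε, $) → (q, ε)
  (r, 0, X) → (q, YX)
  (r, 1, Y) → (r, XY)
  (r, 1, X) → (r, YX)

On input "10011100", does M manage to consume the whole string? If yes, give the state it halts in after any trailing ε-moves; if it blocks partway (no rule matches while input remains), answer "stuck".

(p, 10011100, $) ⊢ (p, 0011100, YX$) ⊢ (q, 011100, X$) ⊢ (r, 11100, YX$) ⊢ (r, 1100, XYX$) ⊢ (r, 100, YXYX$) ⊢ (r, 00, XYXYX$) ⊢ (q, 0, YXYXYX$) ⊢ (r, ε, YXYXYX$)
All input consumed; M is in state r.

r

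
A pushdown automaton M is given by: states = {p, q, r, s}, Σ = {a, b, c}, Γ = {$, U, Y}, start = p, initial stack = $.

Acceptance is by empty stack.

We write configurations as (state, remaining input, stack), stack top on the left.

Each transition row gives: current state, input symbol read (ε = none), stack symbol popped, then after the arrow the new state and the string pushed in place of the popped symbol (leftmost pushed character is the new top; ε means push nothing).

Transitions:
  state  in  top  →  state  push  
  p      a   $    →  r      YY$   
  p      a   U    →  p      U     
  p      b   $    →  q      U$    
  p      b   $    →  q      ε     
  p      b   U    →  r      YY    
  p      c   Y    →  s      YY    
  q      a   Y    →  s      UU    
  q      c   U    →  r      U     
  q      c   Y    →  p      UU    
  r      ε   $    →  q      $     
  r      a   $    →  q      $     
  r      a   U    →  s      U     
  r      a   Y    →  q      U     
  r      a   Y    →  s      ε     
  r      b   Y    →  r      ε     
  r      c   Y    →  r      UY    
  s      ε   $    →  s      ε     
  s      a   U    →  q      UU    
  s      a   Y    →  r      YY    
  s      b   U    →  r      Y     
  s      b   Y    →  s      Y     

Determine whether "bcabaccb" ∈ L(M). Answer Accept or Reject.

Reject

No computation consumes all input and empties the stack.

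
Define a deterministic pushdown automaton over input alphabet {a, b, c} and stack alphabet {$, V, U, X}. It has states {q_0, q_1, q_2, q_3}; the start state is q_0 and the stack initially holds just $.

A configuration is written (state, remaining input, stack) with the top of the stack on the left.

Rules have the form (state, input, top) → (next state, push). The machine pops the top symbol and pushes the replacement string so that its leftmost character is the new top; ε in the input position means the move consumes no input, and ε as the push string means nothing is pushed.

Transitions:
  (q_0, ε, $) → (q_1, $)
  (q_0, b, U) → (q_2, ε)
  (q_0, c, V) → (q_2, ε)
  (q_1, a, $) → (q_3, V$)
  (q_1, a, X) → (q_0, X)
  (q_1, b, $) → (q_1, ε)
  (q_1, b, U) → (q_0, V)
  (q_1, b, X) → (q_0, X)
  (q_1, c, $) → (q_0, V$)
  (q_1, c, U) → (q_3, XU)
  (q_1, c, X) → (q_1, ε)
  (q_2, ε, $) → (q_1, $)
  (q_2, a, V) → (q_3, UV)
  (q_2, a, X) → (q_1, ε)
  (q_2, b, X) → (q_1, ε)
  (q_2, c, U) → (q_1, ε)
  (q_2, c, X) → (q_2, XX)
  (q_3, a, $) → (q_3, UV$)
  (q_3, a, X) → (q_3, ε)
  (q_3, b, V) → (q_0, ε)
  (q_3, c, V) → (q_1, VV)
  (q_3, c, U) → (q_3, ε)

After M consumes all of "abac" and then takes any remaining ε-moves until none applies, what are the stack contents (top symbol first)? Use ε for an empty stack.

VV$

(q_0, abac, $) ⊢ (q_1, abac, $) ⊢ (q_3, bac, V$) ⊢ (q_0, ac, $) ⊢ (q_1, ac, $) ⊢ (q_3, c, V$) ⊢ (q_1, ε, VV$)
All input consumed in state q_1 with stack VV$.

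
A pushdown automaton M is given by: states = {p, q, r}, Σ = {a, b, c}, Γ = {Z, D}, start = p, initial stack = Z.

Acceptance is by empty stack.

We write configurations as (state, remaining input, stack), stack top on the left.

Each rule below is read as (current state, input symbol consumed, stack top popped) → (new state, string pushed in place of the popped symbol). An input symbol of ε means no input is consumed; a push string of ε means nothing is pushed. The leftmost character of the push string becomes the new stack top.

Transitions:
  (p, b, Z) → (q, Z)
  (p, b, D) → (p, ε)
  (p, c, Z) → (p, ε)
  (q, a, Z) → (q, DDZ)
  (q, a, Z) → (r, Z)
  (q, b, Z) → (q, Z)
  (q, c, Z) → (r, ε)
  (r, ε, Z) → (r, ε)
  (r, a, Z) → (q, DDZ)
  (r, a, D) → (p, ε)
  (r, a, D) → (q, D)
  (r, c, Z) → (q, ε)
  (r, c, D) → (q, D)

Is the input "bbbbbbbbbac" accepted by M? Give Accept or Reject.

Accept

One accepting computation: (p, bbbbbbbbbac, Z) ⊢ (q, bbbbbbbbac, Z) ⊢ (q, bbbbbbbac, Z) ⊢ (q, bbbbbbac, Z) ⊢ (q, bbbbbac, Z) ⊢ (q, bbbbac, Z) ⊢ (q, bbbac, Z) ⊢ (q, bbac, Z) ⊢ (q, bac, Z) ⊢ (q, ac, Z) ⊢ (r, c, Z) ⊢ (q, ε, ε)
All input consumed and the stack is empty.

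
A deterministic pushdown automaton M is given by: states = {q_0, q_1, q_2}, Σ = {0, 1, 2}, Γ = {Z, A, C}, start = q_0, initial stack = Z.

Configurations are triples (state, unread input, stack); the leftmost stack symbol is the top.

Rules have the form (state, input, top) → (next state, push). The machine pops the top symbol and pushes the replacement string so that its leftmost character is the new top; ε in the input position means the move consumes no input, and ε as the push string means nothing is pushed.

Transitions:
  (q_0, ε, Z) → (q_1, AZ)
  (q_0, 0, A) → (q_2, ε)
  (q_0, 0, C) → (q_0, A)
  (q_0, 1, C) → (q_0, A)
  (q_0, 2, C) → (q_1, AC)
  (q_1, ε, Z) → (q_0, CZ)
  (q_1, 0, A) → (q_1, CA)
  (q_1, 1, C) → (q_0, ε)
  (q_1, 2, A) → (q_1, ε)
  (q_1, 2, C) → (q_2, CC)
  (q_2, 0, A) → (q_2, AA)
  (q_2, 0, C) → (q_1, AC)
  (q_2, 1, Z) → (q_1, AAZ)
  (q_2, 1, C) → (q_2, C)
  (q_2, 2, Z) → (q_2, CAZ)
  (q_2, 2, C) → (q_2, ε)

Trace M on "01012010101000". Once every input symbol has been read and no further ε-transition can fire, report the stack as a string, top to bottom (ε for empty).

(q_0, 01012010101000, Z)
  ε-move, top Z: go to q_1, push AZ → (q_1, 01012010101000, AZ)
  read 0, top A: go to q_1, push CA → (q_1, 1012010101000, CAZ)
  read 1, top C: go to q_0, push ε → (q_0, 012010101000, AZ)
  read 0, top A: go to q_2, push ε → (q_2, 12010101000, Z)
  read 1, top Z: go to q_1, push AAZ → (q_1, 2010101000, AAZ)
  read 2, top A: go to q_1, push ε → (q_1, 010101000, AZ)
  read 0, top A: go to q_1, push CA → (q_1, 10101000, CAZ)
  read 1, top C: go to q_0, push ε → (q_0, 0101000, AZ)
  read 0, top A: go to q_2, push ε → (q_2, 101000, Z)
  read 1, top Z: go to q_1, push AAZ → (q_1, 01000, AAZ)
  read 0, top A: go to q_1, push CA → (q_1, 1000, CAAZ)
  read 1, top C: go to q_0, push ε → (q_0, 000, AAZ)
  read 0, top A: go to q_2, push ε → (q_2, 00, AZ)
  read 0, top A: go to q_2, push AA → (q_2, 0, AAZ)
  read 0, top A: go to q_2, push AA → (q_2, ε, AAAZ)
All input consumed in state q_2 with stack AAAZ.

AAAZ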